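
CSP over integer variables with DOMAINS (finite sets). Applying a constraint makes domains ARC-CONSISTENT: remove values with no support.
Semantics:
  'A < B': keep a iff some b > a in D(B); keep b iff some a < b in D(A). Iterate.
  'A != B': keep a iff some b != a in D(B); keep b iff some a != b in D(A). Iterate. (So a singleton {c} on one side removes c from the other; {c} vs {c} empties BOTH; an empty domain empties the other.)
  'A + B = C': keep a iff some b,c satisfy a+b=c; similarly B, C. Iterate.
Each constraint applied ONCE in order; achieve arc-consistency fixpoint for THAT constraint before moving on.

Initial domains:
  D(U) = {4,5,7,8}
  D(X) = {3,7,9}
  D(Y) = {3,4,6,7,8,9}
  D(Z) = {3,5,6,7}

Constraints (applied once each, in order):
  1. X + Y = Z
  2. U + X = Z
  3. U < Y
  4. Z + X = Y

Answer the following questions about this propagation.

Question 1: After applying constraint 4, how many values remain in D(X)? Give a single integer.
Constraint 1 (X + Y = Z) on D(X)={3,7,9} D(Y)={3,4,6,7,8,9} D(Z)={3,5,6,7}: X {3,7,9}->{3}; Y {3,4,6,7,8,9}->{3,4}; Z {3,5,6,7}->{6,7}
Constraint 2 (U + X = Z) on D(U)={4,5,7,8} D(X)={3} D(Z)={6,7}: U {4,5,7,8}->{4}; Z {6,7}->{7}
Constraint 3 (U < Y) on D(U)={4} D(Y)={3,4}: U {4}->{}; Y {3,4}->{}
Constraint 4 (Z + X = Y) on D(Z)={7} D(X)={3} D(Y)={}: Z {7}->{}; X {3}->{}
So after constraint 4: D(X)={}, size = 0

Answer: 0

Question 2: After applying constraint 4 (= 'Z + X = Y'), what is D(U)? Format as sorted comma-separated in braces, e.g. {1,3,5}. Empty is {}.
Constraint 1 (X + Y = Z) on D(X)={3,7,9} D(Y)={3,4,6,7,8,9} D(Z)={3,5,6,7}: X {3,7,9}->{3}; Y {3,4,6,7,8,9}->{3,4}; Z {3,5,6,7}->{6,7}
Constraint 2 (U + X = Z) on D(U)={4,5,7,8} D(X)={3} D(Z)={6,7}: U {4,5,7,8}->{4}; Z {6,7}->{7}
Constraint 3 (U < Y) on D(U)={4} D(Y)={3,4}: U {4}->{}; Y {3,4}->{}
Constraint 4 (Z + X = Y) on D(Z)={7} D(X)={3} D(Y)={}: Z {7}->{}; X {3}->{}
So after constraint 4: D(U) = {}

Answer: {}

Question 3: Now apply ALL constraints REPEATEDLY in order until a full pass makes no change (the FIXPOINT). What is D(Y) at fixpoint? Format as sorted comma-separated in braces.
Answer: {}

Derivation:
pass 0 (initial): D(Y)={3,4,6,7,8,9}
pass 1: U {4,5,7,8}->{}; X {3,7,9}->{}; Y {3,4,6,7,8,9}->{}; Z {3,5,6,7}->{}
pass 2: no change
Fixpoint after 2 passes: D(Y) = {}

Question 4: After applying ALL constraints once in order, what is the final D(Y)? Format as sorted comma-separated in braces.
Answer: {}

Derivation:
Constraint 1 (X + Y = Z) on D(X)={3,7,9} D(Y)={3,4,6,7,8,9} D(Z)={3,5,6,7}: X {3,7,9}->{3}; Y {3,4,6,7,8,9}->{3,4}; Z {3,5,6,7}->{6,7}
Constraint 2 (U + X = Z) on D(U)={4,5,7,8} D(X)={3} D(Z)={6,7}: U {4,5,7,8}->{4}; Z {6,7}->{7}
Constraint 3 (U < Y) on D(U)={4} D(Y)={3,4}: U {4}->{}; Y {3,4}->{}
Constraint 4 (Z + X = Y) on D(Z)={7} D(X)={3} D(Y)={}: Z {7}->{}; X {3}->{}
So after all 4 constraints: D(Y) = {}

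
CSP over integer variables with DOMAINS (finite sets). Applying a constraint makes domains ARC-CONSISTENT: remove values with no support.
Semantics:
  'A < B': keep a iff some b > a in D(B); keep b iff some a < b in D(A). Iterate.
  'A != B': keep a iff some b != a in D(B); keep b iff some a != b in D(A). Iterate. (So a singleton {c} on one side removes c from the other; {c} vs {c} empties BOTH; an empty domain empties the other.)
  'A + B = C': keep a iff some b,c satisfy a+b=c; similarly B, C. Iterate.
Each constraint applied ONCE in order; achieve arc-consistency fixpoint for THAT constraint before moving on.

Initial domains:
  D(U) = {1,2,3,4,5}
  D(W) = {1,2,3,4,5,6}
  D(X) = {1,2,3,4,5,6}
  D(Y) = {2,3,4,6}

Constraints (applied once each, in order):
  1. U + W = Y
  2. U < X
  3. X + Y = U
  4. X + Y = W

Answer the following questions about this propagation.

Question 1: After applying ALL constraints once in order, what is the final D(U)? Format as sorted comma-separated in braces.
Answer: {4,5}

Derivation:
Constraint 1 (U + W = Y) on D(U)={1,2,3,4,5} D(W)={1,2,3,4,5,6} D(Y)={2,3,4,6}: W {1,2,3,4,5,6}->{1,2,3,4,5}
Constraint 2 (U < X) on D(U)={1,2,3,4,5} D(X)={1,2,3,4,5,6}: X {1,2,3,4,5,6}->{2,3,4,5,6}
Constraint 3 (X + Y = U) on D(X)={2,3,4,5,6} D(Y)={2,3,4,6} D(U)={1,2,3,4,5}: X {2,3,4,5,6}->{2,3}; Y {2,3,4,6}->{2,3}; U {1,2,3,4,5}->{4,5}
Constraint 4 (X + Y = W) on D(X)={2,3} D(Y)={2,3} D(W)={1,2,3,4,5}: W {1,2,3,4,5}->{4,5}
So after all 4 constraints: D(U) = {4,5}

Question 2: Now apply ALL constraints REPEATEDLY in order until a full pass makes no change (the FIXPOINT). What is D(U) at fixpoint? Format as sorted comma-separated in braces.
Answer: {}

Derivation:
pass 0 (initial): D(U)={1,2,3,4,5}
pass 1: U {1,2,3,4,5}->{4,5}; W {1,2,3,4,5,6}->{4,5}; X {1,2,3,4,5,6}->{2,3}; Y {2,3,4,6}->{2,3}
pass 2: U {4,5}->{}; W {4,5}->{}; X {2,3}->{}; Y {2,3}->{}
pass 3: no change
Fixpoint after 3 passes: D(U) = {}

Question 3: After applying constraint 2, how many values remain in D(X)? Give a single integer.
Answer: 5

Derivation:
Constraint 1 (U + W = Y) on D(U)={1,2,3,4,5} D(W)={1,2,3,4,5,6} D(Y)={2,3,4,6}: W {1,2,3,4,5,6}->{1,2,3,4,5}
Constraint 2 (U < X) on D(U)={1,2,3,4,5} D(X)={1,2,3,4,5,6}: X {1,2,3,4,5,6}->{2,3,4,5,6}
So after constraint 2: D(X)={2,3,4,5,6}, size = 5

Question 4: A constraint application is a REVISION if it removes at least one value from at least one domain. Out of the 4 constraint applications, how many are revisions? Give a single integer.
Constraint 1 (U + W = Y) on D(U)={1,2,3,4,5} D(W)={1,2,3,4,5,6} D(Y)={2,3,4,6}: W {1,2,3,4,5,6}->{1,2,3,4,5} => REVISION
Constraint 2 (U < X) on D(U)={1,2,3,4,5} D(X)={1,2,3,4,5,6}: X {1,2,3,4,5,6}->{2,3,4,5,6} => REVISION
Constraint 3 (X + Y = U) on D(X)={2,3,4,5,6} D(Y)={2,3,4,6} D(U)={1,2,3,4,5}: X {2,3,4,5,6}->{2,3}; Y {2,3,4,6}->{2,3}; U {1,2,3,4,5}->{4,5} => REVISION
Constraint 4 (X + Y = W) on D(X)={2,3} D(Y)={2,3} D(W)={1,2,3,4,5}: W {1,2,3,4,5}->{4,5} => REVISION
Total revisions = 4

Answer: 4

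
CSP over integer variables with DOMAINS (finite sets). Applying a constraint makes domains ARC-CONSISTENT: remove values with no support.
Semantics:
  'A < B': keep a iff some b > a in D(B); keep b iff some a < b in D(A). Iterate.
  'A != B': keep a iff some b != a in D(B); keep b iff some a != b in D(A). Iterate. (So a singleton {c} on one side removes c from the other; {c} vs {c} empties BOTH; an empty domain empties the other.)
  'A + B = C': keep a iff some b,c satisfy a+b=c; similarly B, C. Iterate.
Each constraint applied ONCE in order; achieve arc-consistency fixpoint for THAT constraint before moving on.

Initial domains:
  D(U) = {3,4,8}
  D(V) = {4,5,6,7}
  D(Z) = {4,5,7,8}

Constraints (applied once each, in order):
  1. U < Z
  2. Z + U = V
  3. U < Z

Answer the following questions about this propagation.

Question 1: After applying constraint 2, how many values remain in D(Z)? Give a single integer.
Answer: 1

Derivation:
Constraint 1 (U < Z) on D(U)={3,4,8} D(Z)={4,5,7,8}: U {3,4,8}->{3,4}
Constraint 2 (Z + U = V) on D(Z)={4,5,7,8} D(U)={3,4} D(V)={4,5,6,7}: Z {4,5,7,8}->{4}; U {3,4}->{3}; V {4,5,6,7}->{7}
So after constraint 2: D(Z)={4}, size = 1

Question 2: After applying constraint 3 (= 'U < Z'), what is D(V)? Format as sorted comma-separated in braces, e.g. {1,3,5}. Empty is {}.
Answer: {7}

Derivation:
Constraint 1 (U < Z) on D(U)={3,4,8} D(Z)={4,5,7,8}: U {3,4,8}->{3,4}
Constraint 2 (Z + U = V) on D(Z)={4,5,7,8} D(U)={3,4} D(V)={4,5,6,7}: Z {4,5,7,8}->{4}; U {3,4}->{3}; V {4,5,6,7}->{7}
Constraint 3 (U < Z) on D(U)={3} D(Z)={4}: no change
So after constraint 3: D(V) = {7}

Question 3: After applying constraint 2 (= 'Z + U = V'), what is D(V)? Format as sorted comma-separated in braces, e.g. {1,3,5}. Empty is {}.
Answer: {7}

Derivation:
Constraint 1 (U < Z) on D(U)={3,4,8} D(Z)={4,5,7,8}: U {3,4,8}->{3,4}
Constraint 2 (Z + U = V) on D(Z)={4,5,7,8} D(U)={3,4} D(V)={4,5,6,7}: Z {4,5,7,8}->{4}; U {3,4}->{3}; V {4,5,6,7}->{7}
So after constraint 2: D(V) = {7}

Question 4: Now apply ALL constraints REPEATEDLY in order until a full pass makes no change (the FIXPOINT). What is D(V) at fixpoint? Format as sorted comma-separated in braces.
Answer: {7}

Derivation:
pass 0 (initial): D(V)={4,5,6,7}
pass 1: U {3,4,8}->{3}; V {4,5,6,7}->{7}; Z {4,5,7,8}->{4}
pass 2: no change
Fixpoint after 2 passes: D(V) = {7}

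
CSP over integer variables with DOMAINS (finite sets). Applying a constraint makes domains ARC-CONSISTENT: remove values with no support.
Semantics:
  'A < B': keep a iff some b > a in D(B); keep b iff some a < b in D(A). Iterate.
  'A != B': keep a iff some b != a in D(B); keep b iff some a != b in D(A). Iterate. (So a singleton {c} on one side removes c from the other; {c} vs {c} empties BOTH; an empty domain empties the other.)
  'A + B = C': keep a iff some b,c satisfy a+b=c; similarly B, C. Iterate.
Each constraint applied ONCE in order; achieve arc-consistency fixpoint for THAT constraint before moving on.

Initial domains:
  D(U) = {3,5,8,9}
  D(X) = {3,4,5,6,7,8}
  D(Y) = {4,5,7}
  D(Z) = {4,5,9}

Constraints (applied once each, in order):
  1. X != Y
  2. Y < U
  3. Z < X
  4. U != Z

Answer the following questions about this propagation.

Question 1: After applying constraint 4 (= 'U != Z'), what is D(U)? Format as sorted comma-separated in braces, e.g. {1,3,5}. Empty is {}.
Answer: {5,8,9}

Derivation:
Constraint 1 (X != Y) on D(X)={3,4,5,6,7,8} D(Y)={4,5,7}: no change
Constraint 2 (Y < U) on D(Y)={4,5,7} D(U)={3,5,8,9}: U {3,5,8,9}->{5,8,9}
Constraint 3 (Z < X) on D(Z)={4,5,9} D(X)={3,4,5,6,7,8}: Z {4,5,9}->{4,5}; X {3,4,5,6,7,8}->{5,6,7,8}
Constraint 4 (U != Z) on D(U)={5,8,9} D(Z)={4,5}: no change
So after constraint 4: D(U) = {5,8,9}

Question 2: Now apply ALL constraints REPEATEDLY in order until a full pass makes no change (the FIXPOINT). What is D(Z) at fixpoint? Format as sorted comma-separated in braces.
Answer: {4,5}

Derivation:
pass 0 (initial): D(Z)={4,5,9}
pass 1: U {3,5,8,9}->{5,8,9}; X {3,4,5,6,7,8}->{5,6,7,8}; Z {4,5,9}->{4,5}
pass 2: no change
Fixpoint after 2 passes: D(Z) = {4,5}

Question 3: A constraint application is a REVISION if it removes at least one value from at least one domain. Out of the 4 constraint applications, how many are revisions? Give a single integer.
Constraint 1 (X != Y) on D(X)={3,4,5,6,7,8} D(Y)={4,5,7}: no change => not a revision
Constraint 2 (Y < U) on D(Y)={4,5,7} D(U)={3,5,8,9}: U {3,5,8,9}->{5,8,9} => REVISION
Constraint 3 (Z < X) on D(Z)={4,5,9} D(X)={3,4,5,6,7,8}: Z {4,5,9}->{4,5}; X {3,4,5,6,7,8}->{5,6,7,8} => REVISION
Constraint 4 (U != Z) on D(U)={5,8,9} D(Z)={4,5}: no change => not a revision
Total revisions = 2

Answer: 2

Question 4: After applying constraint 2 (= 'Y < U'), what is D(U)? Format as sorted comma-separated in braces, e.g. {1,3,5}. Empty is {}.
Constraint 1 (X != Y) on D(X)={3,4,5,6,7,8} D(Y)={4,5,7}: no change
Constraint 2 (Y < U) on D(Y)={4,5,7} D(U)={3,5,8,9}: U {3,5,8,9}->{5,8,9}
So after constraint 2: D(U) = {5,8,9}

Answer: {5,8,9}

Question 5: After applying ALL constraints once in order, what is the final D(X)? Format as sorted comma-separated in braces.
Answer: {5,6,7,8}

Derivation:
Constraint 1 (X != Y) on D(X)={3,4,5,6,7,8} D(Y)={4,5,7}: no change
Constraint 2 (Y < U) on D(Y)={4,5,7} D(U)={3,5,8,9}: U {3,5,8,9}->{5,8,9}
Constraint 3 (Z < X) on D(Z)={4,5,9} D(X)={3,4,5,6,7,8}: Z {4,5,9}->{4,5}; X {3,4,5,6,7,8}->{5,6,7,8}
Constraint 4 (U != Z) on D(U)={5,8,9} D(Z)={4,5}: no change
So after all 4 constraints: D(X) = {5,6,7,8}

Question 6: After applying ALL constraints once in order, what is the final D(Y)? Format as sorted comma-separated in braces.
Answer: {4,5,7}

Derivation:
Constraint 1 (X != Y) on D(X)={3,4,5,6,7,8} D(Y)={4,5,7}: no change
Constraint 2 (Y < U) on D(Y)={4,5,7} D(U)={3,5,8,9}: U {3,5,8,9}->{5,8,9}
Constraint 3 (Z < X) on D(Z)={4,5,9} D(X)={3,4,5,6,7,8}: Z {4,5,9}->{4,5}; X {3,4,5,6,7,8}->{5,6,7,8}
Constraint 4 (U != Z) on D(U)={5,8,9} D(Z)={4,5}: no change
So after all 4 constraints: D(Y) = {4,5,7}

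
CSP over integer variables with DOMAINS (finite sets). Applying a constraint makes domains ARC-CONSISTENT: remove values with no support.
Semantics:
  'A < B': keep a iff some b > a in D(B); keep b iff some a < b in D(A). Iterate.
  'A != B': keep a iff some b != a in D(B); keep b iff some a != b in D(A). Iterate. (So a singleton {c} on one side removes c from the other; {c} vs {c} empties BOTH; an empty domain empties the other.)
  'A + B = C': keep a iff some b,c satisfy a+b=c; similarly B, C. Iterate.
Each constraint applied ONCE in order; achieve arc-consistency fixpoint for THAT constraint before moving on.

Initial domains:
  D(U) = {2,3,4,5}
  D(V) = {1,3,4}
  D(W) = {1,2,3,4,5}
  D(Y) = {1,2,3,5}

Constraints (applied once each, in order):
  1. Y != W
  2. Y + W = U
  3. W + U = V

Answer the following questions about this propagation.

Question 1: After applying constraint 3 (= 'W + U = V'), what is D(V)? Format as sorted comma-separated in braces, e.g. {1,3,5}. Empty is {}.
Constraint 1 (Y != W) on D(Y)={1,2,3,5} D(W)={1,2,3,4,5}: no change
Constraint 2 (Y + W = U) on D(Y)={1,2,3,5} D(W)={1,2,3,4,5} D(U)={2,3,4,5}: Y {1,2,3,5}->{1,2,3}; W {1,2,3,4,5}->{1,2,3,4}
Constraint 3 (W + U = V) on D(W)={1,2,3,4} D(U)={2,3,4,5} D(V)={1,3,4}: W {1,2,3,4}->{1,2}; U {2,3,4,5}->{2,3}; V {1,3,4}->{3,4}
So after constraint 3: D(V) = {3,4}

Answer: {3,4}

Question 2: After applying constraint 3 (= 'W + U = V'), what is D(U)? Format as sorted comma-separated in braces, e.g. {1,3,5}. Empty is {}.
Answer: {2,3}

Derivation:
Constraint 1 (Y != W) on D(Y)={1,2,3,5} D(W)={1,2,3,4,5}: no change
Constraint 2 (Y + W = U) on D(Y)={1,2,3,5} D(W)={1,2,3,4,5} D(U)={2,3,4,5}: Y {1,2,3,5}->{1,2,3}; W {1,2,3,4,5}->{1,2,3,4}
Constraint 3 (W + U = V) on D(W)={1,2,3,4} D(U)={2,3,4,5} D(V)={1,3,4}: W {1,2,3,4}->{1,2}; U {2,3,4,5}->{2,3}; V {1,3,4}->{3,4}
So after constraint 3: D(U) = {2,3}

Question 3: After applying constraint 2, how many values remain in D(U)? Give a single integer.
Constraint 1 (Y != W) on D(Y)={1,2,3,5} D(W)={1,2,3,4,5}: no change
Constraint 2 (Y + W = U) on D(Y)={1,2,3,5} D(W)={1,2,3,4,5} D(U)={2,3,4,5}: Y {1,2,3,5}->{1,2,3}; W {1,2,3,4,5}->{1,2,3,4}
So after constraint 2: D(U)={2,3,4,5}, size = 4

Answer: 4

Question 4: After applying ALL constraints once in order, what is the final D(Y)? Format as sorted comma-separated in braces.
Answer: {1,2,3}

Derivation:
Constraint 1 (Y != W) on D(Y)={1,2,3,5} D(W)={1,2,3,4,5}: no change
Constraint 2 (Y + W = U) on D(Y)={1,2,3,5} D(W)={1,2,3,4,5} D(U)={2,3,4,5}: Y {1,2,3,5}->{1,2,3}; W {1,2,3,4,5}->{1,2,3,4}
Constraint 3 (W + U = V) on D(W)={1,2,3,4} D(U)={2,3,4,5} D(V)={1,3,4}: W {1,2,3,4}->{1,2}; U {2,3,4,5}->{2,3}; V {1,3,4}->{3,4}
So after all 3 constraints: D(Y) = {1,2,3}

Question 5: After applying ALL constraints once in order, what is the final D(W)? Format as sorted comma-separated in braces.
Answer: {1,2}

Derivation:
Constraint 1 (Y != W) on D(Y)={1,2,3,5} D(W)={1,2,3,4,5}: no change
Constraint 2 (Y + W = U) on D(Y)={1,2,3,5} D(W)={1,2,3,4,5} D(U)={2,3,4,5}: Y {1,2,3,5}->{1,2,3}; W {1,2,3,4,5}->{1,2,3,4}
Constraint 3 (W + U = V) on D(W)={1,2,3,4} D(U)={2,3,4,5} D(V)={1,3,4}: W {1,2,3,4}->{1,2}; U {2,3,4,5}->{2,3}; V {1,3,4}->{3,4}
So after all 3 constraints: D(W) = {1,2}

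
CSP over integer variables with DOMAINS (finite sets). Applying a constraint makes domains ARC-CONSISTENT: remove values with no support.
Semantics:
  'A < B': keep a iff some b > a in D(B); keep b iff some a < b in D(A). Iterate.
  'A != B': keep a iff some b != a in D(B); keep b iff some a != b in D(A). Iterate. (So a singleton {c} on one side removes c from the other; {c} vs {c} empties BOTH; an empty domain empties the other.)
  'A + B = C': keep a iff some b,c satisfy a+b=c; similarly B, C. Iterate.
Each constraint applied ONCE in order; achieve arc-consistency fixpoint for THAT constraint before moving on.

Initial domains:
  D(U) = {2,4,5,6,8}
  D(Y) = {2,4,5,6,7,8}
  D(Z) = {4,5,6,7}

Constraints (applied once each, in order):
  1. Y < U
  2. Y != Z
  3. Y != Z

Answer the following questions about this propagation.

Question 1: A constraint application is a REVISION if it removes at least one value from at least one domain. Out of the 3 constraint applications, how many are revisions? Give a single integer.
Constraint 1 (Y < U) on D(Y)={2,4,5,6,7,8} D(U)={2,4,5,6,8}: Y {2,4,5,6,7,8}->{2,4,5,6,7}; U {2,4,5,6,8}->{4,5,6,8} => REVISION
Constraint 2 (Y != Z) on D(Y)={2,4,5,6,7} D(Z)={4,5,6,7}: no change => not a revision
Constraint 3 (Y != Z) on D(Y)={2,4,5,6,7} D(Z)={4,5,6,7}: no change => not a revision
Total revisions = 1

Answer: 1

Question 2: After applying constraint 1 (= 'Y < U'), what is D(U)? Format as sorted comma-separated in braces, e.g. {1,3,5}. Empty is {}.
Constraint 1 (Y < U) on D(Y)={2,4,5,6,7,8} D(U)={2,4,5,6,8}: Y {2,4,5,6,7,8}->{2,4,5,6,7}; U {2,4,5,6,8}->{4,5,6,8}
So after constraint 1: D(U) = {4,5,6,8}

Answer: {4,5,6,8}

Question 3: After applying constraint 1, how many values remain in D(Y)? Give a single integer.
Answer: 5

Derivation:
Constraint 1 (Y < U) on D(Y)={2,4,5,6,7,8} D(U)={2,4,5,6,8}: Y {2,4,5,6,7,8}->{2,4,5,6,7}; U {2,4,5,6,8}->{4,5,6,8}
So after constraint 1: D(Y)={2,4,5,6,7}, size = 5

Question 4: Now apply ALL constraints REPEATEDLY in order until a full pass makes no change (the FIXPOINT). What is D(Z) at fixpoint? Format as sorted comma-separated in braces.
pass 0 (initial): D(Z)={4,5,6,7}
pass 1: U {2,4,5,6,8}->{4,5,6,8}; Y {2,4,5,6,7,8}->{2,4,5,6,7}
pass 2: no change
Fixpoint after 2 passes: D(Z) = {4,5,6,7}

Answer: {4,5,6,7}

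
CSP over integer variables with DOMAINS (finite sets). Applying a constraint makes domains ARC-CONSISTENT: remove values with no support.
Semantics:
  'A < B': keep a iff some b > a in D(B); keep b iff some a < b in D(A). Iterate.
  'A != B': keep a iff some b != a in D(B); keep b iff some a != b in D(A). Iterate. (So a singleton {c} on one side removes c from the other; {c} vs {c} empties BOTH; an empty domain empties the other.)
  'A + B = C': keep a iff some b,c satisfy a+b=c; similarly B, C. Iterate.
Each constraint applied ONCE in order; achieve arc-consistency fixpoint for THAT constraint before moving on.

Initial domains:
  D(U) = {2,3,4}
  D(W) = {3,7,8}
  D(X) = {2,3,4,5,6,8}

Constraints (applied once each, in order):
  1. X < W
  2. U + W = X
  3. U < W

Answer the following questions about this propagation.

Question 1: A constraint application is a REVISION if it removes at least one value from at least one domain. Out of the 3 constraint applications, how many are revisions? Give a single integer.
Constraint 1 (X < W) on D(X)={2,3,4,5,6,8} D(W)={3,7,8}: X {2,3,4,5,6,8}->{2,3,4,5,6} => REVISION
Constraint 2 (U + W = X) on D(U)={2,3,4} D(W)={3,7,8} D(X)={2,3,4,5,6}: U {2,3,4}->{2,3}; W {3,7,8}->{3}; X {2,3,4,5,6}->{5,6} => REVISION
Constraint 3 (U < W) on D(U)={2,3} D(W)={3}: U {2,3}->{2} => REVISION
Total revisions = 3

Answer: 3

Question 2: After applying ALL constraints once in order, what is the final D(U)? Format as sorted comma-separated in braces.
Constraint 1 (X < W) on D(X)={2,3,4,5,6,8} D(W)={3,7,8}: X {2,3,4,5,6,8}->{2,3,4,5,6}
Constraint 2 (U + W = X) on D(U)={2,3,4} D(W)={3,7,8} D(X)={2,3,4,5,6}: U {2,3,4}->{2,3}; W {3,7,8}->{3}; X {2,3,4,5,6}->{5,6}
Constraint 3 (U < W) on D(U)={2,3} D(W)={3}: U {2,3}->{2}
So after all 3 constraints: D(U) = {2}

Answer: {2}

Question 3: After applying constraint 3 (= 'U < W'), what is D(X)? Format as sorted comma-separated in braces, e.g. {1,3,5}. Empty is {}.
Answer: {5,6}

Derivation:
Constraint 1 (X < W) on D(X)={2,3,4,5,6,8} D(W)={3,7,8}: X {2,3,4,5,6,8}->{2,3,4,5,6}
Constraint 2 (U + W = X) on D(U)={2,3,4} D(W)={3,7,8} D(X)={2,3,4,5,6}: U {2,3,4}->{2,3}; W {3,7,8}->{3}; X {2,3,4,5,6}->{5,6}
Constraint 3 (U < W) on D(U)={2,3} D(W)={3}: U {2,3}->{2}
So after constraint 3: D(X) = {5,6}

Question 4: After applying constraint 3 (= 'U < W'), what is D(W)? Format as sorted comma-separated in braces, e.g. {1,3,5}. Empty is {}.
Answer: {3}

Derivation:
Constraint 1 (X < W) on D(X)={2,3,4,5,6,8} D(W)={3,7,8}: X {2,3,4,5,6,8}->{2,3,4,5,6}
Constraint 2 (U + W = X) on D(U)={2,3,4} D(W)={3,7,8} D(X)={2,3,4,5,6}: U {2,3,4}->{2,3}; W {3,7,8}->{3}; X {2,3,4,5,6}->{5,6}
Constraint 3 (U < W) on D(U)={2,3} D(W)={3}: U {2,3}->{2}
So after constraint 3: D(W) = {3}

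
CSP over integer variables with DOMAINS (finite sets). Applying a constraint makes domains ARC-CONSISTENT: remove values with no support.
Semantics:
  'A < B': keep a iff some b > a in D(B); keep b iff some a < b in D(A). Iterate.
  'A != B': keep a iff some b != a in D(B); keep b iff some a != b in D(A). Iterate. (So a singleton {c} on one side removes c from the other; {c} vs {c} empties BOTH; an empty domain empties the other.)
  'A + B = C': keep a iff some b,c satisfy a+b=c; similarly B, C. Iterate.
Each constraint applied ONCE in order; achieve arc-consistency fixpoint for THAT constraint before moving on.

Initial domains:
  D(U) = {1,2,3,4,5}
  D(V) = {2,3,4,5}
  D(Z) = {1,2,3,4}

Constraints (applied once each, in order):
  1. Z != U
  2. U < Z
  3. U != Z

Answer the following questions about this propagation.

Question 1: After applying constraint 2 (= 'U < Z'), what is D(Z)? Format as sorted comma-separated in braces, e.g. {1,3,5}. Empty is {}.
Answer: {2,3,4}

Derivation:
Constraint 1 (Z != U) on D(Z)={1,2,3,4} D(U)={1,2,3,4,5}: no change
Constraint 2 (U < Z) on D(U)={1,2,3,4,5} D(Z)={1,2,3,4}: U {1,2,3,4,5}->{1,2,3}; Z {1,2,3,4}->{2,3,4}
So after constraint 2: D(Z) = {2,3,4}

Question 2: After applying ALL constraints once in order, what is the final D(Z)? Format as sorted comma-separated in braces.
Answer: {2,3,4}

Derivation:
Constraint 1 (Z != U) on D(Z)={1,2,3,4} D(U)={1,2,3,4,5}: no change
Constraint 2 (U < Z) on D(U)={1,2,3,4,5} D(Z)={1,2,3,4}: U {1,2,3,4,5}->{1,2,3}; Z {1,2,3,4}->{2,3,4}
Constraint 3 (U != Z) on D(U)={1,2,3} D(Z)={2,3,4}: no change
So after all 3 constraints: D(Z) = {2,3,4}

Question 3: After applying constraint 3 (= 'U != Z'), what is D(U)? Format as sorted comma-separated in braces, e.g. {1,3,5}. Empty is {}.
Constraint 1 (Z != U) on D(Z)={1,2,3,4} D(U)={1,2,3,4,5}: no change
Constraint 2 (U < Z) on D(U)={1,2,3,4,5} D(Z)={1,2,3,4}: U {1,2,3,4,5}->{1,2,3}; Z {1,2,3,4}->{2,3,4}
Constraint 3 (U != Z) on D(U)={1,2,3} D(Z)={2,3,4}: no change
So after constraint 3: D(U) = {1,2,3}

Answer: {1,2,3}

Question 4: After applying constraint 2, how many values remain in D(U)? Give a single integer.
Constraint 1 (Z != U) on D(Z)={1,2,3,4} D(U)={1,2,3,4,5}: no change
Constraint 2 (U < Z) on D(U)={1,2,3,4,5} D(Z)={1,2,3,4}: U {1,2,3,4,5}->{1,2,3}; Z {1,2,3,4}->{2,3,4}
So after constraint 2: D(U)={1,2,3}, size = 3

Answer: 3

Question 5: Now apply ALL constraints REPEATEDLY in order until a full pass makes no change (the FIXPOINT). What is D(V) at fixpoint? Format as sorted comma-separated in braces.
pass 0 (initial): D(V)={2,3,4,5}
pass 1: U {1,2,3,4,5}->{1,2,3}; Z {1,2,3,4}->{2,3,4}
pass 2: no change
Fixpoint after 2 passes: D(V) = {2,3,4,5}

Answer: {2,3,4,5}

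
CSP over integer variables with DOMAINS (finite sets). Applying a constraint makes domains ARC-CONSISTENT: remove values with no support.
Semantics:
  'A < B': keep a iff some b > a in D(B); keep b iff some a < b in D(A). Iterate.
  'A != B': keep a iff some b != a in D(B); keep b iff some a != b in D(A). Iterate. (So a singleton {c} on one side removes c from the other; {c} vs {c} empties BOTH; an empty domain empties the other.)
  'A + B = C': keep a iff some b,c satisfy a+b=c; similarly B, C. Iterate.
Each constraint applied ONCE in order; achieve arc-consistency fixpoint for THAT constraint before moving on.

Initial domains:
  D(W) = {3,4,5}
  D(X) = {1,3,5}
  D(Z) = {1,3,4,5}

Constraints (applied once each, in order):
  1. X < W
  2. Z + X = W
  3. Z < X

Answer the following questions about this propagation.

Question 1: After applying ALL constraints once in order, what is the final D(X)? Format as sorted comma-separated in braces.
Answer: {3}

Derivation:
Constraint 1 (X < W) on D(X)={1,3,5} D(W)={3,4,5}: X {1,3,5}->{1,3}
Constraint 2 (Z + X = W) on D(Z)={1,3,4,5} D(X)={1,3} D(W)={3,4,5}: Z {1,3,4,5}->{1,3,4}; W {3,4,5}->{4,5}
Constraint 3 (Z < X) on D(Z)={1,3,4} D(X)={1,3}: Z {1,3,4}->{1}; X {1,3}->{3}
So after all 3 constraints: D(X) = {3}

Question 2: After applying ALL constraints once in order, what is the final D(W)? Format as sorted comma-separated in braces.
Answer: {4,5}

Derivation:
Constraint 1 (X < W) on D(X)={1,3,5} D(W)={3,4,5}: X {1,3,5}->{1,3}
Constraint 2 (Z + X = W) on D(Z)={1,3,4,5} D(X)={1,3} D(W)={3,4,5}: Z {1,3,4,5}->{1,3,4}; W {3,4,5}->{4,5}
Constraint 3 (Z < X) on D(Z)={1,3,4} D(X)={1,3}: Z {1,3,4}->{1}; X {1,3}->{3}
So after all 3 constraints: D(W) = {4,5}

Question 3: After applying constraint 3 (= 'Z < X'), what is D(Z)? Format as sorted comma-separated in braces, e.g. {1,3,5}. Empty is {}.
Answer: {1}

Derivation:
Constraint 1 (X < W) on D(X)={1,3,5} D(W)={3,4,5}: X {1,3,5}->{1,3}
Constraint 2 (Z + X = W) on D(Z)={1,3,4,5} D(X)={1,3} D(W)={3,4,5}: Z {1,3,4,5}->{1,3,4}; W {3,4,5}->{4,5}
Constraint 3 (Z < X) on D(Z)={1,3,4} D(X)={1,3}: Z {1,3,4}->{1}; X {1,3}->{3}
So after constraint 3: D(Z) = {1}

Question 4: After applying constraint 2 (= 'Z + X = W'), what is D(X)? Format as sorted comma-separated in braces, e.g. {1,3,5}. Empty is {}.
Answer: {1,3}

Derivation:
Constraint 1 (X < W) on D(X)={1,3,5} D(W)={3,4,5}: X {1,3,5}->{1,3}
Constraint 2 (Z + X = W) on D(Z)={1,3,4,5} D(X)={1,3} D(W)={3,4,5}: Z {1,3,4,5}->{1,3,4}; W {3,4,5}->{4,5}
So after constraint 2: D(X) = {1,3}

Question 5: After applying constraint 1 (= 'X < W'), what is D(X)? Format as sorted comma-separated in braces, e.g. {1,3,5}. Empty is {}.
Answer: {1,3}

Derivation:
Constraint 1 (X < W) on D(X)={1,3,5} D(W)={3,4,5}: X {1,3,5}->{1,3}
So after constraint 1: D(X) = {1,3}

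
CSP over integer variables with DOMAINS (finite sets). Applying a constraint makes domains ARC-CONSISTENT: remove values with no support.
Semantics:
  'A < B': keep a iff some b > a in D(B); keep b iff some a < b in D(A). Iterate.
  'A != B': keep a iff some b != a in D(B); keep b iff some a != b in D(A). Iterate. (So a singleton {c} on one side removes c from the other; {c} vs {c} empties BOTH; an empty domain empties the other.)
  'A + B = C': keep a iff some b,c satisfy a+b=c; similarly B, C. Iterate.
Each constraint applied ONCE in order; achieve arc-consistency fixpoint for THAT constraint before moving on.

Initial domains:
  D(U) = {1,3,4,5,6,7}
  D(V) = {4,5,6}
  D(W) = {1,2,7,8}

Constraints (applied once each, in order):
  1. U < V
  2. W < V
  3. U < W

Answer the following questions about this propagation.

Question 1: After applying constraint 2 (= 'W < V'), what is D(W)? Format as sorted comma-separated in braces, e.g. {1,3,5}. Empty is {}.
Constraint 1 (U < V) on D(U)={1,3,4,5,6,7} D(V)={4,5,6}: U {1,3,4,5,6,7}->{1,3,4,5}
Constraint 2 (W < V) on D(W)={1,2,7,8} D(V)={4,5,6}: W {1,2,7,8}->{1,2}
So after constraint 2: D(W) = {1,2}

Answer: {1,2}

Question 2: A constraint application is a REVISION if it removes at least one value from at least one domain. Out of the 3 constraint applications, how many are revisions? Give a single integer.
Constraint 1 (U < V) on D(U)={1,3,4,5,6,7} D(V)={4,5,6}: U {1,3,4,5,6,7}->{1,3,4,5} => REVISION
Constraint 2 (W < V) on D(W)={1,2,7,8} D(V)={4,5,6}: W {1,2,7,8}->{1,2} => REVISION
Constraint 3 (U < W) on D(U)={1,3,4,5} D(W)={1,2}: U {1,3,4,5}->{1}; W {1,2}->{2} => REVISION
Total revisions = 3

Answer: 3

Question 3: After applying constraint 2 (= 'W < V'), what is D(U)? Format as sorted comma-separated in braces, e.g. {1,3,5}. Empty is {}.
Constraint 1 (U < V) on D(U)={1,3,4,5,6,7} D(V)={4,5,6}: U {1,3,4,5,6,7}->{1,3,4,5}
Constraint 2 (W < V) on D(W)={1,2,7,8} D(V)={4,5,6}: W {1,2,7,8}->{1,2}
So after constraint 2: D(U) = {1,3,4,5}

Answer: {1,3,4,5}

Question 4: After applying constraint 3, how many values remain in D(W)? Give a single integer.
Answer: 1

Derivation:
Constraint 1 (U < V) on D(U)={1,3,4,5,6,7} D(V)={4,5,6}: U {1,3,4,5,6,7}->{1,3,4,5}
Constraint 2 (W < V) on D(W)={1,2,7,8} D(V)={4,5,6}: W {1,2,7,8}->{1,2}
Constraint 3 (U < W) on D(U)={1,3,4,5} D(W)={1,2}: U {1,3,4,5}->{1}; W {1,2}->{2}
So after constraint 3: D(W)={2}, size = 1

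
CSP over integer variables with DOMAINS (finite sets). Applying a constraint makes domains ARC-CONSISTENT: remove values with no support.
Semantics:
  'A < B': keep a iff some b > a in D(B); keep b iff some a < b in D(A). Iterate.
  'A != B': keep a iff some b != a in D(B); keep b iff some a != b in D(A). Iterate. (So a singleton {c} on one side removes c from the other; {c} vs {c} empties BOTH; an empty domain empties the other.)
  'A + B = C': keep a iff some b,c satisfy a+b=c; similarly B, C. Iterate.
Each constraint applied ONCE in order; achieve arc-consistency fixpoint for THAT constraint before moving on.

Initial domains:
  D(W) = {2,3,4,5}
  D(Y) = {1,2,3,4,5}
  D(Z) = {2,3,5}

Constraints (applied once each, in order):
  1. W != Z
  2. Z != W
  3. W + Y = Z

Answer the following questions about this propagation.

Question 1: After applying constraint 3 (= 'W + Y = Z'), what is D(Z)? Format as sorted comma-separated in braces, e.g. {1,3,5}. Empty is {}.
Constraint 1 (W != Z) on D(W)={2,3,4,5} D(Z)={2,3,5}: no change
Constraint 2 (Z != W) on D(Z)={2,3,5} D(W)={2,3,4,5}: no change
Constraint 3 (W + Y = Z) on D(W)={2,3,4,5} D(Y)={1,2,3,4,5} D(Z)={2,3,5}: W {2,3,4,5}->{2,3,4}; Y {1,2,3,4,5}->{1,2,3}; Z {2,3,5}->{3,5}
So after constraint 3: D(Z) = {3,5}

Answer: {3,5}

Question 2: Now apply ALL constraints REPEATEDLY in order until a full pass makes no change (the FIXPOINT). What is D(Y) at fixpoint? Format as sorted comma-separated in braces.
pass 0 (initial): D(Y)={1,2,3,4,5}
pass 1: W {2,3,4,5}->{2,3,4}; Y {1,2,3,4,5}->{1,2,3}; Z {2,3,5}->{3,5}
pass 2: no change
Fixpoint after 2 passes: D(Y) = {1,2,3}

Answer: {1,2,3}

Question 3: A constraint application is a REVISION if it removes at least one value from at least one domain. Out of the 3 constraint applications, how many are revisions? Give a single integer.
Constraint 1 (W != Z) on D(W)={2,3,4,5} D(Z)={2,3,5}: no change => not a revision
Constraint 2 (Z != W) on D(Z)={2,3,5} D(W)={2,3,4,5}: no change => not a revision
Constraint 3 (W + Y = Z) on D(W)={2,3,4,5} D(Y)={1,2,3,4,5} D(Z)={2,3,5}: W {2,3,4,5}->{2,3,4}; Y {1,2,3,4,5}->{1,2,3}; Z {2,3,5}->{3,5} => REVISION
Total revisions = 1

Answer: 1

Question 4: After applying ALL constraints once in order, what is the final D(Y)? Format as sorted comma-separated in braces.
Answer: {1,2,3}

Derivation:
Constraint 1 (W != Z) on D(W)={2,3,4,5} D(Z)={2,3,5}: no change
Constraint 2 (Z != W) on D(Z)={2,3,5} D(W)={2,3,4,5}: no change
Constraint 3 (W + Y = Z) on D(W)={2,3,4,5} D(Y)={1,2,3,4,5} D(Z)={2,3,5}: W {2,3,4,5}->{2,3,4}; Y {1,2,3,4,5}->{1,2,3}; Z {2,3,5}->{3,5}
So after all 3 constraints: D(Y) = {1,2,3}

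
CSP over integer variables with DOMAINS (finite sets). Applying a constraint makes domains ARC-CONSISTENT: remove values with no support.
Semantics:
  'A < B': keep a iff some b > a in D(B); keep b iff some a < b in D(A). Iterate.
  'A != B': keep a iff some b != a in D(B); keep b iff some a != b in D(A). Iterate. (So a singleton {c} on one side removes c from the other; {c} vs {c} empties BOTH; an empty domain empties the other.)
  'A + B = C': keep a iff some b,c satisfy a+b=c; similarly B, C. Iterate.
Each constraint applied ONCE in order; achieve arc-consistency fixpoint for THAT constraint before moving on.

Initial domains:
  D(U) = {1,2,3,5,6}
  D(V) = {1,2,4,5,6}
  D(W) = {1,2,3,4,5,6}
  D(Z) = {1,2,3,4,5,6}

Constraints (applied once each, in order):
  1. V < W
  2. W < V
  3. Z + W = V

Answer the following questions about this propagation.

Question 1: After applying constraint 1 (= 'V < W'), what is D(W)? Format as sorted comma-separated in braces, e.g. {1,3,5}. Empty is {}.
Constraint 1 (V < W) on D(V)={1,2,4,5,6} D(W)={1,2,3,4,5,6}: V {1,2,4,5,6}->{1,2,4,5}; W {1,2,3,4,5,6}->{2,3,4,5,6}
So after constraint 1: D(W) = {2,3,4,5,6}

Answer: {2,3,4,5,6}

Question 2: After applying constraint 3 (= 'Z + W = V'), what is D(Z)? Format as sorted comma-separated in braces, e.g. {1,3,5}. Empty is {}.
Constraint 1 (V < W) on D(V)={1,2,4,5,6} D(W)={1,2,3,4,5,6}: V {1,2,4,5,6}->{1,2,4,5}; W {1,2,3,4,5,6}->{2,3,4,5,6}
Constraint 2 (W < V) on D(W)={2,3,4,5,6} D(V)={1,2,4,5}: W {2,3,4,5,6}->{2,3,4}; V {1,2,4,5}->{4,5}
Constraint 3 (Z + W = V) on D(Z)={1,2,3,4,5,6} D(W)={2,3,4} D(V)={4,5}: Z {1,2,3,4,5,6}->{1,2,3}
So after constraint 3: D(Z) = {1,2,3}

Answer: {1,2,3}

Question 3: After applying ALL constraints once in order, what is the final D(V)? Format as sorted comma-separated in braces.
Constraint 1 (V < W) on D(V)={1,2,4,5,6} D(W)={1,2,3,4,5,6}: V {1,2,4,5,6}->{1,2,4,5}; W {1,2,3,4,5,6}->{2,3,4,5,6}
Constraint 2 (W < V) on D(W)={2,3,4,5,6} D(V)={1,2,4,5}: W {2,3,4,5,6}->{2,3,4}; V {1,2,4,5}->{4,5}
Constraint 3 (Z + W = V) on D(Z)={1,2,3,4,5,6} D(W)={2,3,4} D(V)={4,5}: Z {1,2,3,4,5,6}->{1,2,3}
So after all 3 constraints: D(V) = {4,5}

Answer: {4,5}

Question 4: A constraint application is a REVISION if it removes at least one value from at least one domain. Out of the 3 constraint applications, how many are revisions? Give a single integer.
Constraint 1 (V < W) on D(V)={1,2,4,5,6} D(W)={1,2,3,4,5,6}: V {1,2,4,5,6}->{1,2,4,5}; W {1,2,3,4,5,6}->{2,3,4,5,6} => REVISION
Constraint 2 (W < V) on D(W)={2,3,4,5,6} D(V)={1,2,4,5}: W {2,3,4,5,6}->{2,3,4}; V {1,2,4,5}->{4,5} => REVISION
Constraint 3 (Z + W = V) on D(Z)={1,2,3,4,5,6} D(W)={2,3,4} D(V)={4,5}: Z {1,2,3,4,5,6}->{1,2,3} => REVISION
Total revisions = 3

Answer: 3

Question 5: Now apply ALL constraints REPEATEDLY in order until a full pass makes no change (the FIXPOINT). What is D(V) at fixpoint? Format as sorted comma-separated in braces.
pass 0 (initial): D(V)={1,2,4,5,6}
pass 1: V {1,2,4,5,6}->{4,5}; W {1,2,3,4,5,6}->{2,3,4}; Z {1,2,3,4,5,6}->{1,2,3}
pass 2: V {4,5}->{}; W {2,3,4}->{}; Z {1,2,3}->{}
pass 3: no change
Fixpoint after 3 passes: D(V) = {}

Answer: {}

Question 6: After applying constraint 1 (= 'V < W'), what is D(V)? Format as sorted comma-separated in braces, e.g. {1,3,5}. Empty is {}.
Answer: {1,2,4,5}

Derivation:
Constraint 1 (V < W) on D(V)={1,2,4,5,6} D(W)={1,2,3,4,5,6}: V {1,2,4,5,6}->{1,2,4,5}; W {1,2,3,4,5,6}->{2,3,4,5,6}
So after constraint 1: D(V) = {1,2,4,5}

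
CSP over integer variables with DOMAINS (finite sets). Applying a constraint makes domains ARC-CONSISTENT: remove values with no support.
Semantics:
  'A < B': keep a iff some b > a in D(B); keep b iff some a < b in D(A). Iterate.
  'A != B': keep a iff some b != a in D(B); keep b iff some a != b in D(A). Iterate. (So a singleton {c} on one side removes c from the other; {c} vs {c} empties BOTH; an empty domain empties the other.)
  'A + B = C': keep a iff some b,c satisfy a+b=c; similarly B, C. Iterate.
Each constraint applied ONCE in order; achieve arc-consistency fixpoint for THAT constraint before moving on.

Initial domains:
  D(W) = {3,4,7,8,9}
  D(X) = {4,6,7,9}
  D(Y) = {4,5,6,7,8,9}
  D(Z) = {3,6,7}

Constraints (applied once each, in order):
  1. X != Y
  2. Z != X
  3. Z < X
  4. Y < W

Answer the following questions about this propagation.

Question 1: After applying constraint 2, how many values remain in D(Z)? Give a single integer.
Answer: 3

Derivation:
Constraint 1 (X != Y) on D(X)={4,6,7,9} D(Y)={4,5,6,7,8,9}: no change
Constraint 2 (Z != X) on D(Z)={3,6,7} D(X)={4,6,7,9}: no change
So after constraint 2: D(Z)={3,6,7}, size = 3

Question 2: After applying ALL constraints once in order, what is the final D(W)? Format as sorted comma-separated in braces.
Answer: {7,8,9}

Derivation:
Constraint 1 (X != Y) on D(X)={4,6,7,9} D(Y)={4,5,6,7,8,9}: no change
Constraint 2 (Z != X) on D(Z)={3,6,7} D(X)={4,6,7,9}: no change
Constraint 3 (Z < X) on D(Z)={3,6,7} D(X)={4,6,7,9}: no change
Constraint 4 (Y < W) on D(Y)={4,5,6,7,8,9} D(W)={3,4,7,8,9}: Y {4,5,6,7,8,9}->{4,5,6,7,8}; W {3,4,7,8,9}->{7,8,9}
So after all 4 constraints: D(W) = {7,8,9}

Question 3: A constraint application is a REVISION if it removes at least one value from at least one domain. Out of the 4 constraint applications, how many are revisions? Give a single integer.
Constraint 1 (X != Y) on D(X)={4,6,7,9} D(Y)={4,5,6,7,8,9}: no change => not a revision
Constraint 2 (Z != X) on D(Z)={3,6,7} D(X)={4,6,7,9}: no change => not a revision
Constraint 3 (Z < X) on D(Z)={3,6,7} D(X)={4,6,7,9}: no change => not a revision
Constraint 4 (Y < W) on D(Y)={4,5,6,7,8,9} D(W)={3,4,7,8,9}: Y {4,5,6,7,8,9}->{4,5,6,7,8}; W {3,4,7,8,9}->{7,8,9} => REVISION
Total revisions = 1

Answer: 1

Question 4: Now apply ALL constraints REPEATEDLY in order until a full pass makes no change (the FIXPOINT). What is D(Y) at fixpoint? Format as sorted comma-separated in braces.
Answer: {4,5,6,7,8}

Derivation:
pass 0 (initial): D(Y)={4,5,6,7,8,9}
pass 1: W {3,4,7,8,9}->{7,8,9}; Y {4,5,6,7,8,9}->{4,5,6,7,8}
pass 2: no change
Fixpoint after 2 passes: D(Y) = {4,5,6,7,8}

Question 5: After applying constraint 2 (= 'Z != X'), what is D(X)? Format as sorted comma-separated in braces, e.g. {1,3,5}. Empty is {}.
Constraint 1 (X != Y) on D(X)={4,6,7,9} D(Y)={4,5,6,7,8,9}: no change
Constraint 2 (Z != X) on D(Z)={3,6,7} D(X)={4,6,7,9}: no change
So after constraint 2: D(X) = {4,6,7,9}

Answer: {4,6,7,9}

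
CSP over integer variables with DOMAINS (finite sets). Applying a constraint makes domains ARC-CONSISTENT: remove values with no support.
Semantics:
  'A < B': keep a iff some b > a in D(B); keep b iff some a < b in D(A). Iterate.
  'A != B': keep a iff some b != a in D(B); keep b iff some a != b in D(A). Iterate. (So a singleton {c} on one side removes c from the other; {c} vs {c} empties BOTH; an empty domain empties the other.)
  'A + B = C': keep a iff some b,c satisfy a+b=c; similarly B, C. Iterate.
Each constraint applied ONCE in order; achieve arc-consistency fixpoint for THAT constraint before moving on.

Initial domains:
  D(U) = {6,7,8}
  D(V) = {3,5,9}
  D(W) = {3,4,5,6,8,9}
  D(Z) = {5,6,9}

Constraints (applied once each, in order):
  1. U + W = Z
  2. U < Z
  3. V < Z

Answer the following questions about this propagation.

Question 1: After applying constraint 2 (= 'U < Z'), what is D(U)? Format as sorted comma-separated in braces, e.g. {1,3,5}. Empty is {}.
Answer: {6}

Derivation:
Constraint 1 (U + W = Z) on D(U)={6,7,8} D(W)={3,4,5,6,8,9} D(Z)={5,6,9}: U {6,7,8}->{6}; W {3,4,5,6,8,9}->{3}; Z {5,6,9}->{9}
Constraint 2 (U < Z) on D(U)={6} D(Z)={9}: no change
So after constraint 2: D(U) = {6}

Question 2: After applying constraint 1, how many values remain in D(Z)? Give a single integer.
Constraint 1 (U + W = Z) on D(U)={6,7,8} D(W)={3,4,5,6,8,9} D(Z)={5,6,9}: U {6,7,8}->{6}; W {3,4,5,6,8,9}->{3}; Z {5,6,9}->{9}
So after constraint 1: D(Z)={9}, size = 1

Answer: 1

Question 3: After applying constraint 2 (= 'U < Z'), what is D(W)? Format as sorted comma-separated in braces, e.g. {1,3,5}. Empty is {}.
Constraint 1 (U + W = Z) on D(U)={6,7,8} D(W)={3,4,5,6,8,9} D(Z)={5,6,9}: U {6,7,8}->{6}; W {3,4,5,6,8,9}->{3}; Z {5,6,9}->{9}
Constraint 2 (U < Z) on D(U)={6} D(Z)={9}: no change
So after constraint 2: D(W) = {3}

Answer: {3}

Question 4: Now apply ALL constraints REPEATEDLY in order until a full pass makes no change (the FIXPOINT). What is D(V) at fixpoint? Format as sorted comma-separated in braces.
Answer: {3,5}

Derivation:
pass 0 (initial): D(V)={3,5,9}
pass 1: U {6,7,8}->{6}; V {3,5,9}->{3,5}; W {3,4,5,6,8,9}->{3}; Z {5,6,9}->{9}
pass 2: no change
Fixpoint after 2 passes: D(V) = {3,5}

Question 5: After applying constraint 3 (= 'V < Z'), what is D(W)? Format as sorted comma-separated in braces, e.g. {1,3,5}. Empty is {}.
Answer: {3}

Derivation:
Constraint 1 (U + W = Z) on D(U)={6,7,8} D(W)={3,4,5,6,8,9} D(Z)={5,6,9}: U {6,7,8}->{6}; W {3,4,5,6,8,9}->{3}; Z {5,6,9}->{9}
Constraint 2 (U < Z) on D(U)={6} D(Z)={9}: no change
Constraint 3 (V < Z) on D(V)={3,5,9} D(Z)={9}: V {3,5,9}->{3,5}
So after constraint 3: D(W) = {3}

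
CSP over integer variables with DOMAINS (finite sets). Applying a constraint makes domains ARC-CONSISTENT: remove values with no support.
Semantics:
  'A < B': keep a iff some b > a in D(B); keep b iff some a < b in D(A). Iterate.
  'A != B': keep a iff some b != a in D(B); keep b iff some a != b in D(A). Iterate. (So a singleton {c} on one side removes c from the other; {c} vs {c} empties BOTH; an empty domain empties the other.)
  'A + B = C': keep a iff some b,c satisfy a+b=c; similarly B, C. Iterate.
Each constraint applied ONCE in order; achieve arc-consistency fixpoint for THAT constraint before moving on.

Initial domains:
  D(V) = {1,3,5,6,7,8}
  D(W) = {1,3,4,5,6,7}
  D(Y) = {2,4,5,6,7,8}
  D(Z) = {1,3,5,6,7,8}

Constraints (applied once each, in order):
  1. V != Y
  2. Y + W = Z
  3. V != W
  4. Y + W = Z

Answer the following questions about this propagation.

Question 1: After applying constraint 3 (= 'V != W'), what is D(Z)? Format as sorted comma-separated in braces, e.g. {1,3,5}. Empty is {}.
Constraint 1 (V != Y) on D(V)={1,3,5,6,7,8} D(Y)={2,4,5,6,7,8}: no change
Constraint 2 (Y + W = Z) on D(Y)={2,4,5,6,7,8} D(W)={1,3,4,5,6,7} D(Z)={1,3,5,6,7,8}: Y {2,4,5,6,7,8}->{2,4,5,6,7}; W {1,3,4,5,6,7}->{1,3,4,5,6}; Z {1,3,5,6,7,8}->{3,5,6,7,8}
Constraint 3 (V != W) on D(V)={1,3,5,6,7,8} D(W)={1,3,4,5,6}: no change
So after constraint 3: D(Z) = {3,5,6,7,8}

Answer: {3,5,6,7,8}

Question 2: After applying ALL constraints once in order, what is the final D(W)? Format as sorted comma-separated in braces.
Constraint 1 (V != Y) on D(V)={1,3,5,6,7,8} D(Y)={2,4,5,6,7,8}: no change
Constraint 2 (Y + W = Z) on D(Y)={2,4,5,6,7,8} D(W)={1,3,4,5,6,7} D(Z)={1,3,5,6,7,8}: Y {2,4,5,6,7,8}->{2,4,5,6,7}; W {1,3,4,5,6,7}->{1,3,4,5,6}; Z {1,3,5,6,7,8}->{3,5,6,7,8}
Constraint 3 (V != W) on D(V)={1,3,5,6,7,8} D(W)={1,3,4,5,6}: no change
Constraint 4 (Y + W = Z) on D(Y)={2,4,5,6,7} D(W)={1,3,4,5,6} D(Z)={3,5,6,7,8}: no change
So after all 4 constraints: D(W) = {1,3,4,5,6}

Answer: {1,3,4,5,6}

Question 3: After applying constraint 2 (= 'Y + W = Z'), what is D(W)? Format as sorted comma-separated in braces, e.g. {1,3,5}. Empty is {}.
Constraint 1 (V != Y) on D(V)={1,3,5,6,7,8} D(Y)={2,4,5,6,7,8}: no change
Constraint 2 (Y + W = Z) on D(Y)={2,4,5,6,7,8} D(W)={1,3,4,5,6,7} D(Z)={1,3,5,6,7,8}: Y {2,4,5,6,7,8}->{2,4,5,6,7}; W {1,3,4,5,6,7}->{1,3,4,5,6}; Z {1,3,5,6,7,8}->{3,5,6,7,8}
So after constraint 2: D(W) = {1,3,4,5,6}

Answer: {1,3,4,5,6}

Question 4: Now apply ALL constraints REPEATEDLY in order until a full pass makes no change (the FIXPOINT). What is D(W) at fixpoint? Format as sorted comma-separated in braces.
pass 0 (initial): D(W)={1,3,4,5,6,7}
pass 1: W {1,3,4,5,6,7}->{1,3,4,5,6}; Y {2,4,5,6,7,8}->{2,4,5,6,7}; Z {1,3,5,6,7,8}->{3,5,6,7,8}
pass 2: no change
Fixpoint after 2 passes: D(W) = {1,3,4,5,6}

Answer: {1,3,4,5,6}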